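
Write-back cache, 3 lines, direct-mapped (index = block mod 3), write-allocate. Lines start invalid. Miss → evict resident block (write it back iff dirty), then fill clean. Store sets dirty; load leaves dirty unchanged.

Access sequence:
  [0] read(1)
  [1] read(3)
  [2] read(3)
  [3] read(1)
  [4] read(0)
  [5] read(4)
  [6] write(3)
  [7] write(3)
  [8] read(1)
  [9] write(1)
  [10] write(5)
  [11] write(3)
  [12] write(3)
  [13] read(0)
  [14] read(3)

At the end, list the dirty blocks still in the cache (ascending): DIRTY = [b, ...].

  0 | R B1 → L1 miss [-]
  1 | R B3 → L0 miss [-]
  2 | R B3 → L0 hit [-]
  3 | R B1 → L1 hit [-]
  4 | R B0 → L0 miss [-]
  5 | R B4 → L1 miss [-]
  6 | W B3 → L0 miss [D]
  7 | W B3 → L0 hit [D]
  8 | R B1 → L1 miss [-]
  9 | W B1 → L1 hit [D]
  10 | W B5 → L2 miss [D]
  11 | W B3 → L0 hit [D]
  12 | W B3 → L0 hit [D]
  13 | R B0 → L0 miss wb→B3 [-]
  14 | R B3 → L0 miss [-]

DIRTY = [1, 5]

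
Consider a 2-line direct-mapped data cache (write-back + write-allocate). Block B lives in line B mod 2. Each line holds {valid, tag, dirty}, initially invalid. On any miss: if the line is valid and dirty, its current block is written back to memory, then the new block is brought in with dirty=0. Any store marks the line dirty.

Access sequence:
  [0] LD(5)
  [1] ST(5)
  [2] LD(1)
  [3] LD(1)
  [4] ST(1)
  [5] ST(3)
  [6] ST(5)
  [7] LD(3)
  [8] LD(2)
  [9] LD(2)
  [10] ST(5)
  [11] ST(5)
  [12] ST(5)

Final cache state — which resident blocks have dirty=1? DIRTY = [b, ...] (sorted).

  0 | R B5 → L1 miss [-]
  1 | W B5 → L1 hit [D]
  2 | R B1 → L1 miss wb→B5 [-]
  3 | R B1 → L1 hit [-]
  4 | W B1 → L1 hit [D]
  5 | W B3 → L1 miss wb→B1 [D]
  6 | W B5 → L1 miss wb→B3 [D]
  7 | R B3 → L1 miss wb→B5 [-]
  8 | R B2 → L0 miss [-]
  9 | R B2 → L0 hit [-]
  10 | W B5 → L1 miss [D]
  11 | W B5 → L1 hit [D]
  12 | W B5 → L1 hit [D]

DIRTY = [5]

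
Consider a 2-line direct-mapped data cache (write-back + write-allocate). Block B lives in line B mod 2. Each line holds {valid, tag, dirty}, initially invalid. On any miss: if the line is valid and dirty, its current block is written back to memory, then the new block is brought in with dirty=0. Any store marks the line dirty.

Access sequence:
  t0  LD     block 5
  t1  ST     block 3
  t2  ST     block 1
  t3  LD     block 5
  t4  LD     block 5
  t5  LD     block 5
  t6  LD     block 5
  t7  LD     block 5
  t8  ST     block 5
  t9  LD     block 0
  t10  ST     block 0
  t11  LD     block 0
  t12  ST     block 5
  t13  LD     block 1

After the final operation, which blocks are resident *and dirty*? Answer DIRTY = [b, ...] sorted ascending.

DIRTY = [0]

0: R B5 -> L1 miss  d=-]
1: W B3 -> L1 miss  d=D]
2: W B1 -> L1 miss wb->B3  d=D]
3: R B5 -> L1 miss wb->B1  d=-]
4: R B5 -> L1 hit  d=-]
5: R B5 -> L1 hit  d=-]
6: R B5 -> L1 hit  d=-]
7: R B5 -> L1 hit  d=-]
8: W B5 -> L1 hit  d=D]
9: R B0 -> L0 miss  d=-]
10: W B0 -> L0 hit  d=D]
11: R B0 -> L0 hit  d=D]
12: W B5 -> L1 hit  d=D]
13: R B1 -> L1 miss wb->B5  d=-]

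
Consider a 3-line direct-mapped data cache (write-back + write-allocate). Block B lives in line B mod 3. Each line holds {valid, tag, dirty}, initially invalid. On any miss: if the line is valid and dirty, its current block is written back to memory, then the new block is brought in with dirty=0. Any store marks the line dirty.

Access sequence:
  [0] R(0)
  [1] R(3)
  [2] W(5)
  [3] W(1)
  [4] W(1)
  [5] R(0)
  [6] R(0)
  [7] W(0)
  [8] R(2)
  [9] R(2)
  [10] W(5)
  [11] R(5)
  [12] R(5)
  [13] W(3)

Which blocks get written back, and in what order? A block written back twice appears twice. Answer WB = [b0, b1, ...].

WB = [5, 0]

0: R B0 -> L0 miss  d=-]
1: R B3 -> L0 miss  d=-]
2: W B5 -> L2 miss  d=D]
3: W B1 -> L1 miss  d=D]
4: W B1 -> L1 hit  d=D]
5: R B0 -> L0 miss  d=-]
6: R B0 -> L0 hit  d=-]
7: W B0 -> L0 hit  d=D]
8: R B2 -> L2 miss wb->B5  d=-]
9: R B2 -> L2 hit  d=-]
10: W B5 -> L2 miss  d=D]
11: R B5 -> L2 hit  d=D]
12: R B5 -> L2 hit  d=D]
13: W B3 -> L0 miss wb->B0  d=D]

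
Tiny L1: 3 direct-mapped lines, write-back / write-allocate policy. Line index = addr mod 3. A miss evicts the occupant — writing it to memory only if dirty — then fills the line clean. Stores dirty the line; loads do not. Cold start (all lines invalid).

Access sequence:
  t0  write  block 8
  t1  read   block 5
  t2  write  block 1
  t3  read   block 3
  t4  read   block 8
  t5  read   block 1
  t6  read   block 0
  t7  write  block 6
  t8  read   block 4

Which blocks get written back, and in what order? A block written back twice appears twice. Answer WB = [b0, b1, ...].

  0 | W B8 → L2 miss [D]
  1 | R B5 → L2 miss wb→B8 [-]
  2 | W B1 → L1 miss [D]
  3 | R B3 → L0 miss [-]
  4 | R B8 → L2 miss [-]
  5 | R B1 → L1 hit [D]
  6 | R B0 → L0 miss [-]
  7 | W B6 → L0 miss [D]
  8 | R B4 → L1 miss wb→B1 [-]

WB = [8, 1]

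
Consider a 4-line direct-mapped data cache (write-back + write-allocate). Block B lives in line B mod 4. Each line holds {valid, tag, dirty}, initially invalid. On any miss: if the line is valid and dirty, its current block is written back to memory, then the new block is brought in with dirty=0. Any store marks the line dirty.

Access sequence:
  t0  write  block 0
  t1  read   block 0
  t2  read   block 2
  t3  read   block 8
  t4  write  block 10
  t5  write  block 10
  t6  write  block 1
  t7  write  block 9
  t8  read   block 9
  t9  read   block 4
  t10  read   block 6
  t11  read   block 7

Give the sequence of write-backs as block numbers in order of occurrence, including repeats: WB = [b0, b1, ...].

  0 | W B0 → L0 miss [D]
  1 | R B0 → L0 hit [D]
  2 | R B2 → L2 miss [-]
  3 | R B8 → L0 miss wb→B0 [-]
  4 | W B10 → L2 miss [D]
  5 | W B10 → L2 hit [D]
  6 | W B1 → L1 miss [D]
  7 | W B9 → L1 miss wb→B1 [D]
  8 | R B9 → L1 hit [D]
  9 | R B4 → L0 miss [-]
  10 | R B6 → L2 miss wb→B10 [-]
  11 | R B7 → L3 miss [-]

WB = [0, 1, 10]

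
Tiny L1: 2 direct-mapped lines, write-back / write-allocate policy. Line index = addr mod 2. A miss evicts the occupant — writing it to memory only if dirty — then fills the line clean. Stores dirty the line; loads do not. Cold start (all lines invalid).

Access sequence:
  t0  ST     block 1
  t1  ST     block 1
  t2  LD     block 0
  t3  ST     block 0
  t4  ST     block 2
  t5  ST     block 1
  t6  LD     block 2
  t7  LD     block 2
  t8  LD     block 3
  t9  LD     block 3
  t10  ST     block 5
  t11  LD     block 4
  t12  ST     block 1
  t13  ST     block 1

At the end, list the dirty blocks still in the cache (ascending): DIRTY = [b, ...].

  0 | W B1 → L1 miss [D]
  1 | W B1 → L1 hit [D]
  2 | R B0 → L0 miss [-]
  3 | W B0 → L0 hit [D]
  4 | W B2 → L0 miss wb→B0 [D]
  5 | W B1 → L1 hit [D]
  6 | R B2 → L0 hit [D]
  7 | R B2 → L0 hit [D]
  8 | R B3 → L1 miss wb→B1 [-]
  9 | R B3 → L1 hit [-]
  10 | W B5 → L1 miss [D]
  11 | R B4 → L0 miss wb→B2 [-]
  12 | W B1 → L1 miss wb→B5 [D]
  13 | W B1 → L1 hit [D]

DIRTY = [1]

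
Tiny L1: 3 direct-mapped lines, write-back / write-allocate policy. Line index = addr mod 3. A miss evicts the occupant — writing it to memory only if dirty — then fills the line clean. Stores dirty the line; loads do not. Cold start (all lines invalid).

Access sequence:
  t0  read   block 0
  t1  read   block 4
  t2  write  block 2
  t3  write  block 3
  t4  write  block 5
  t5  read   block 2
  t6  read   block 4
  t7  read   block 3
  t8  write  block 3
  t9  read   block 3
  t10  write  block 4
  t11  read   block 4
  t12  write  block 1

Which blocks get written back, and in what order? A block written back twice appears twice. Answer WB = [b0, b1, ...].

WB = [2, 5, 4]

0: R B0 -> L0 miss  d=-]
1: R B4 -> L1 miss  d=-]
2: W B2 -> L2 miss  d=D]
3: W B3 -> L0 miss  d=D]
4: W B5 -> L2 miss wb->B2  d=D]
5: R B2 -> L2 miss wb->B5  d=-]
6: R B4 -> L1 hit  d=-]
7: R B3 -> L0 hit  d=D]
8: W B3 -> L0 hit  d=D]
9: R B3 -> L0 hit  d=D]
10: W B4 -> L1 hit  d=D]
11: R B4 -> L1 hit  d=D]
12: W B1 -> L1 miss wb->B4  d=D]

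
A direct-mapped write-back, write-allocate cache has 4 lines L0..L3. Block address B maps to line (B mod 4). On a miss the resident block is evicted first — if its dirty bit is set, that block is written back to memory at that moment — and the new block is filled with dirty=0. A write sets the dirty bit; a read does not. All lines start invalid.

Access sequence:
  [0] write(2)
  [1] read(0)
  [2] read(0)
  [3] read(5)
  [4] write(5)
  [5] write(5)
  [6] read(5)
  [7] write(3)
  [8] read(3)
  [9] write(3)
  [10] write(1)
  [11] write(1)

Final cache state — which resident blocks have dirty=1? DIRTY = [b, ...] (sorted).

  0 | W B2 → L2 miss [D]
  1 | R B0 → L0 miss [-]
  2 | R B0 → L0 hit [-]
  3 | R B5 → L1 miss [-]
  4 | W B5 → L1 hit [D]
  5 | W B5 → L1 hit [D]
  6 | R B5 → L1 hit [D]
  7 | W B3 → L3 miss [D]
  8 | R B3 → L3 hit [D]
  9 | W B3 → L3 hit [D]
  10 | W B1 → L1 miss wb→B5 [D]
  11 | W B1 → L1 hit [D]

DIRTY = [1, 2, 3]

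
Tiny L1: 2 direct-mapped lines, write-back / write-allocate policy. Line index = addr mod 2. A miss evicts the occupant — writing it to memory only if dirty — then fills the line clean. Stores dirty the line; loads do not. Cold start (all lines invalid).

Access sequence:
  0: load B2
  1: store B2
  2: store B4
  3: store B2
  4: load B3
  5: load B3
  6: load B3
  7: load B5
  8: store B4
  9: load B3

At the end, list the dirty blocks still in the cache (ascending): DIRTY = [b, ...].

  0 | R B2 → L0 miss [-]
  1 | W B2 → L0 hit [D]
  2 | W B4 → L0 miss wb→B2 [D]
  3 | W B2 → L0 miss wb→B4 [D]
  4 | R B3 → L1 miss [-]
  5 | R B3 → L1 hit [-]
  6 | R B3 → L1 hit [-]
  7 | R B5 → L1 miss [-]
  8 | W B4 → L0 miss wb→B2 [D]
  9 | R B3 → L1 miss [-]

DIRTY = [4]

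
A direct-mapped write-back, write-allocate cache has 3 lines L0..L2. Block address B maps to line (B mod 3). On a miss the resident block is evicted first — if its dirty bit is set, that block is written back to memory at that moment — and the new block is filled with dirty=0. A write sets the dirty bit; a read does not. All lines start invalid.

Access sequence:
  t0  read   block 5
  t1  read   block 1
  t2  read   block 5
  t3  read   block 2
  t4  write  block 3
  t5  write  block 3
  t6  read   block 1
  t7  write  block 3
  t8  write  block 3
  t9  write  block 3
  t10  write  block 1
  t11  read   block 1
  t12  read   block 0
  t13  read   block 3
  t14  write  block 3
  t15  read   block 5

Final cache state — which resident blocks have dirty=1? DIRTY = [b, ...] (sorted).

0: R B5 -> L2 miss  d=-]
1: R B1 -> L1 miss  d=-]
2: R B5 -> L2 hit  d=-]
3: R B2 -> L2 miss  d=-]
4: W B3 -> L0 miss  d=D]
5: W B3 -> L0 hit  d=D]
6: R B1 -> L1 hit  d=-]
7: W B3 -> L0 hit  d=D]
8: W B3 -> L0 hit  d=D]
9: W B3 -> L0 hit  d=D]
10: W B1 -> L1 hit  d=D]
11: R B1 -> L1 hit  d=D]
12: R B0 -> L0 miss wb->B3  d=-]
13: R B3 -> L0 miss  d=-]
14: W B3 -> L0 hit  d=D]
15: R B5 -> L2 miss  d=-]

DIRTY = [1, 3]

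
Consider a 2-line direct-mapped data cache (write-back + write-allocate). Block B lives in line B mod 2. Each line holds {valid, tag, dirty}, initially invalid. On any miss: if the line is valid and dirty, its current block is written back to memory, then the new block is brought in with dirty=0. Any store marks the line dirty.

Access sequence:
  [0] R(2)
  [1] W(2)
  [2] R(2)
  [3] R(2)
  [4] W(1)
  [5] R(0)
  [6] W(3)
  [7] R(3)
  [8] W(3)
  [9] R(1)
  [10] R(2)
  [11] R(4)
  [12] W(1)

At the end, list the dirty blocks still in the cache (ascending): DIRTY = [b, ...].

DIRTY = [1]

0: R B2 → L0 miss [-]
1: W B2 → L0 hit [D]
2: R B2 → L0 hit [D]
3: R B2 → L0 hit [D]
4: W B1 → L1 miss [D]
5: R B0 → L0 miss wb→B2 [-]
6: W B3 → L1 miss wb→B1 [D]
7: R B3 → L1 hit [D]
8: W B3 → L1 hit [D]
9: R B1 → L1 miss wb→B3 [-]
10: R B2 → L0 miss [-]
11: R B4 → L0 miss [-]
12: W B1 → L1 hit [D]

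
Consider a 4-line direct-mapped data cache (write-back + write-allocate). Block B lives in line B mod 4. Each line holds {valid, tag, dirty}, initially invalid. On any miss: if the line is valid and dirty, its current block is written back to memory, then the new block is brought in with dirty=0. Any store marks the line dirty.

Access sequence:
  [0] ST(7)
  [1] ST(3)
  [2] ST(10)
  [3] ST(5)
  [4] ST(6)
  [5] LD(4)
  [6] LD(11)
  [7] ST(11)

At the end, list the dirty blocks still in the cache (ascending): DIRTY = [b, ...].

DIRTY = [5, 6, 11]

0: W B7 -> L3 miss  d=D]
1: W B3 -> L3 miss wb->B7  d=D]
2: W B10 -> L2 miss  d=D]
3: W B5 -> L1 miss  d=D]
4: W B6 -> L2 miss wb->B10  d=D]
5: R B4 -> L0 miss  d=-]
6: R B11 -> L3 miss wb->B3  d=-]
7: W B11 -> L3 hit  d=D]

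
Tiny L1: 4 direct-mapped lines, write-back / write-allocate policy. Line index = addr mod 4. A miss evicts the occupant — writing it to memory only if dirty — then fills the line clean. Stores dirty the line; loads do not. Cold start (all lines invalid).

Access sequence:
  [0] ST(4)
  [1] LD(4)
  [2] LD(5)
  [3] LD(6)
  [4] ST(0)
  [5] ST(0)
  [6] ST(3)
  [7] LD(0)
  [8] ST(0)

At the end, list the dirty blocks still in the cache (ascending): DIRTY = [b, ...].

0: W B4 -> L0 miss  d=D]
1: R B4 -> L0 hit  d=D]
2: R B5 -> L1 miss  d=-]
3: R B6 -> L2 miss  d=-]
4: W B0 -> L0 miss wb->B4  d=D]
5: W B0 -> L0 hit  d=D]
6: W B3 -> L3 miss  d=D]
7: R B0 -> L0 hit  d=D]
8: W B0 -> L0 hit  d=D]

DIRTY = [0, 3]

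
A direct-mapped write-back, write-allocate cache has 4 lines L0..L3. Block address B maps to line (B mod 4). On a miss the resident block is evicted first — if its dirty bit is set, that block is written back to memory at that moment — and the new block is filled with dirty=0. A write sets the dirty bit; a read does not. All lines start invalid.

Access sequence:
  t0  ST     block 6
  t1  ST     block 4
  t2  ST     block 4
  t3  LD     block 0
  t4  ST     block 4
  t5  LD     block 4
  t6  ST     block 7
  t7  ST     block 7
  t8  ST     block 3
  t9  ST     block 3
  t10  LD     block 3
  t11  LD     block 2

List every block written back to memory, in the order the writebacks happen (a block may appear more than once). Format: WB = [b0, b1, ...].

0: W B6 → L2 miss [D]
1: W B4 → L0 miss [D]
2: W B4 → L0 hit [D]
3: R B0 → L0 miss wb→B4 [-]
4: W B4 → L0 miss [D]
5: R B4 → L0 hit [D]
6: W B7 → L3 miss [D]
7: W B7 → L3 hit [D]
8: W B3 → L3 miss wb→B7 [D]
9: W B3 → L3 hit [D]
10: R B3 → L3 hit [D]
11: R B2 → L2 miss wb→B6 [-]

WB = [4, 7, 6]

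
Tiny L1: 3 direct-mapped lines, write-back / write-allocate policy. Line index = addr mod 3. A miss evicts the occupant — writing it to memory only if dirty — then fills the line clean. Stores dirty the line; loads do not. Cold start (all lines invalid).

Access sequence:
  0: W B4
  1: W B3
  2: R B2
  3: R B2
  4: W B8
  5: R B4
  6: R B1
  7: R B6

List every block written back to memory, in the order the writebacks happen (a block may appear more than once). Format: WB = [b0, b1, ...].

0: W B4 -> L1 miss  d=D]
1: W B3 -> L0 miss  d=D]
2: R B2 -> L2 miss  d=-]
3: R B2 -> L2 hit  d=-]
4: W B8 -> L2 miss  d=D]
5: R B4 -> L1 hit  d=D]
6: R B1 -> L1 miss wb->B4  d=-]
7: R B6 -> L0 miss wb->B3  d=-]

WB = [4, 3]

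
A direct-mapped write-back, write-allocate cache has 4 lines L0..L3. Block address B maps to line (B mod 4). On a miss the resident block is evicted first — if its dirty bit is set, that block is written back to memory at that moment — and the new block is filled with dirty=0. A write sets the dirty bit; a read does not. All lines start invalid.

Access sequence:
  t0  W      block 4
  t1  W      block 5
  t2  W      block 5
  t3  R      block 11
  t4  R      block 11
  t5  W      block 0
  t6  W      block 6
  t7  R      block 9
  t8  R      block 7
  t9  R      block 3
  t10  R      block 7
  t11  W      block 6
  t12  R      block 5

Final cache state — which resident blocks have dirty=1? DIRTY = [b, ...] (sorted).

DIRTY = [0, 6]

  0 | W B4 → L0 miss [D]
  1 | W B5 → L1 miss [D]
  2 | W B5 → L1 hit [D]
  3 | R B11 → L3 miss [-]
  4 | R B11 → L3 hit [-]
  5 | W B0 → L0 miss wb→B4 [D]
  6 | W B6 → L2 miss [D]
  7 | R B9 → L1 miss wb→B5 [-]
  8 | R B7 → L3 miss [-]
  9 | R B3 → L3 miss [-]
  10 | R B7 → L3 miss [-]
  11 | W B6 → L2 hit [D]
  12 | R B5 → L1 miss [-]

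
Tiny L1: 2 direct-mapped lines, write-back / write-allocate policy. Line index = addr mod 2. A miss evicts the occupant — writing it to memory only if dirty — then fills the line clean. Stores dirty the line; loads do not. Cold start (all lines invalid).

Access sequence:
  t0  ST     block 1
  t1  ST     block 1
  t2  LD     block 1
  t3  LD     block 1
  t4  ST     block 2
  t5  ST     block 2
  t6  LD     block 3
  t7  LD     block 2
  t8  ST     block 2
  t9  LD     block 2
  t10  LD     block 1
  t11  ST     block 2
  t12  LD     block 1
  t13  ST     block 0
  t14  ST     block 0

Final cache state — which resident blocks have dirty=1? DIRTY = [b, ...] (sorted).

DIRTY = [0]

  0 | W B1 → L1 miss [D]
  1 | W B1 → L1 hit [D]
  2 | R B1 → L1 hit [D]
  3 | R B1 → L1 hit [D]
  4 | W B2 → L0 miss [D]
  5 | W B2 → L0 hit [D]
  6 | R B3 → L1 miss wb→B1 [-]
  7 | R B2 → L0 hit [D]
  8 | W B2 → L0 hit [D]
  9 | R B2 → L0 hit [D]
  10 | R B1 → L1 miss [-]
  11 | W B2 → L0 hit [D]
  12 | R B1 → L1 hit [-]
  13 | W B0 → L0 miss wb→B2 [D]
  14 | W B0 → L0 hit [D]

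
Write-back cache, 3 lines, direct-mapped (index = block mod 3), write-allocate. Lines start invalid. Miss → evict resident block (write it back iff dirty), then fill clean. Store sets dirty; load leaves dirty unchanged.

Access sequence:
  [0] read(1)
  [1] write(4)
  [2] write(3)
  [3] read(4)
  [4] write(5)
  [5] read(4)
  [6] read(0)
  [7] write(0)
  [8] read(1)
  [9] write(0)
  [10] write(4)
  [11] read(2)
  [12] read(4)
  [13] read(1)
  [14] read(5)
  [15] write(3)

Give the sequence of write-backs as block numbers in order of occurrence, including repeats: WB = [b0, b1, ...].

WB = [3, 4, 5, 4, 0]

0: R B1 -> L1 miss  d=-]
1: W B4 -> L1 miss  d=D]
2: W B3 -> L0 miss  d=D]
3: R B4 -> L1 hit  d=D]
4: W B5 -> L2 miss  d=D]
5: R B4 -> L1 hit  d=D]
6: R B0 -> L0 miss wb->B3  d=-]
7: W B0 -> L0 hit  d=D]
8: R B1 -> L1 miss wb->B4  d=-]
9: W B0 -> L0 hit  d=D]
10: W B4 -> L1 miss  d=D]
11: R B2 -> L2 miss wb->B5  d=-]
12: R B4 -> L1 hit  d=D]
13: R B1 -> L1 miss wb->B4  d=-]
14: R B5 -> L2 miss  d=-]
15: W B3 -> L0 miss wb->B0  d=D]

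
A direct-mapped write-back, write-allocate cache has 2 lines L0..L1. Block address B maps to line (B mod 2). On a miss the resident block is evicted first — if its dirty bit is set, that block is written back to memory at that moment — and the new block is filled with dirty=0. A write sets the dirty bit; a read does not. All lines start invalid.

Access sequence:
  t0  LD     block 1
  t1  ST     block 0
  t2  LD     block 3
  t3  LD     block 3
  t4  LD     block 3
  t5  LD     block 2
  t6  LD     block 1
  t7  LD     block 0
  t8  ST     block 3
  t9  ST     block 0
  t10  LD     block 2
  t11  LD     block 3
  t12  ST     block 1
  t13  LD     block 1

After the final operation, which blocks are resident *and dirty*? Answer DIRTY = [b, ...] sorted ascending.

0: R B1 → L1 miss [-]
1: W B0 → L0 miss [D]
2: R B3 → L1 miss [-]
3: R B3 → L1 hit [-]
4: R B3 → L1 hit [-]
5: R B2 → L0 miss wb→B0 [-]
6: R B1 → L1 miss [-]
7: R B0 → L0 miss [-]
8: W B3 → L1 miss [D]
9: W B0 → L0 hit [D]
10: R B2 → L0 miss wb→B0 [-]
11: R B3 → L1 hit [D]
12: W B1 → L1 miss wb→B3 [D]
13: R B1 → L1 hit [D]

DIRTY = [1]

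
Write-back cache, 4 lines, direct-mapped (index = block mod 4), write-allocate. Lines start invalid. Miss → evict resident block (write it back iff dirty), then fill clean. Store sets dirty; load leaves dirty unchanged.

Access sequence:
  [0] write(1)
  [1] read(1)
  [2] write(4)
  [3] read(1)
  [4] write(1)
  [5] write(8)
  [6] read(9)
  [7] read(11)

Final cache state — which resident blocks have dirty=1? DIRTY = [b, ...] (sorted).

DIRTY = [8]

  0 | W B1 → L1 miss [D]
  1 | R B1 → L1 hit [D]
  2 | W B4 → L0 miss [D]
  3 | R B1 → L1 hit [D]
  4 | W B1 → L1 hit [D]
  5 | W B8 → L0 miss wb→B4 [D]
  6 | R B9 → L1 miss wb→B1 [-]
  7 | R B11 → L3 miss [-]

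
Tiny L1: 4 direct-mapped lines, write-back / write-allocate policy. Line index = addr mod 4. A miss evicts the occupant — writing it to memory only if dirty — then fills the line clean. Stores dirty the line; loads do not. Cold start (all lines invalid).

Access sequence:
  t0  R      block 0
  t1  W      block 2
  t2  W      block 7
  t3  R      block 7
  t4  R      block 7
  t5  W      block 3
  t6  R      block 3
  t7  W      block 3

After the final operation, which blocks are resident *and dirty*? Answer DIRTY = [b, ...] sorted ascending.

DIRTY = [2, 3]

0: R B0 -> L0 miss  d=-]
1: W B2 -> L2 miss  d=D]
2: W B7 -> L3 miss  d=D]
3: R B7 -> L3 hit  d=D]
4: R B7 -> L3 hit  d=D]
5: W B3 -> L3 miss wb->B7  d=D]
6: R B3 -> L3 hit  d=D]
7: W B3 -> L3 hit  d=D]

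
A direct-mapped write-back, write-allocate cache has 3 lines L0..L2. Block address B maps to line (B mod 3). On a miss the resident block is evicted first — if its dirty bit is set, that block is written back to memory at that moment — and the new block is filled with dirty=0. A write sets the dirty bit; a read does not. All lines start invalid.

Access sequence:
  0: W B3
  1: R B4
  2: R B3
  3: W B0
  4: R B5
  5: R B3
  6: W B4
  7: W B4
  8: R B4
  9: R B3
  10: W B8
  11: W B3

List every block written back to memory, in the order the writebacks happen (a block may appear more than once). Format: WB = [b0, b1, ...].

  0 | W B3 → L0 miss [D]
  1 | R B4 → L1 miss [-]
  2 | R B3 → L0 hit [D]
  3 | W B0 → L0 miss wb→B3 [D]
  4 | R B5 → L2 miss [-]
  5 | R B3 → L0 miss wb→B0 [-]
  6 | W B4 → L1 hit [D]
  7 | W B4 → L1 hit [D]
  8 | R B4 → L1 hit [D]
  9 | R B3 → L0 hit [-]
  10 | W B8 → L2 miss [D]
  11 | W B3 → L0 hit [D]

WB = [3, 0]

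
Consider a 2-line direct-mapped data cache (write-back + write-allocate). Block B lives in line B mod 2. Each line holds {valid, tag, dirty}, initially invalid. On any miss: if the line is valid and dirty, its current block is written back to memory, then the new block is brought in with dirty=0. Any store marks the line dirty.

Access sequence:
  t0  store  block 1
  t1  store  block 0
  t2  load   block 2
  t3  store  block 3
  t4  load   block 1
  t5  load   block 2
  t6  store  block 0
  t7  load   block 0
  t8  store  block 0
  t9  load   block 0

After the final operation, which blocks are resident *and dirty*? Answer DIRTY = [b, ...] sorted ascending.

DIRTY = [0]

0: W B1 → L1 miss [D]
1: W B0 → L0 miss [D]
2: R B2 → L0 miss wb→B0 [-]
3: W B3 → L1 miss wb→B1 [D]
4: R B1 → L1 miss wb→B3 [-]
5: R B2 → L0 hit [-]
6: W B0 → L0 miss [D]
7: R B0 → L0 hit [D]
8: W B0 → L0 hit [D]
9: R B0 → L0 hit [D]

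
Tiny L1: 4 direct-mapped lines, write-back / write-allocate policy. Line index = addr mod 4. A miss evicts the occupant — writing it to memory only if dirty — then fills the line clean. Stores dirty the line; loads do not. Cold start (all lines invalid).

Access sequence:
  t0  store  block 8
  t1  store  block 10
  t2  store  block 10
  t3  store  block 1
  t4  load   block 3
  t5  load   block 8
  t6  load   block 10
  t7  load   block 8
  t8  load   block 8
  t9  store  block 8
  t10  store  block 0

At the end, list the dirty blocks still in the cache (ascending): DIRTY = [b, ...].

DIRTY = [0, 1, 10]

  0 | W B8 → L0 miss [D]
  1 | W B10 → L2 miss [D]
  2 | W B10 → L2 hit [D]
  3 | W B1 → L1 miss [D]
  4 | R B3 → L3 miss [-]
  5 | R B8 → L0 hit [D]
  6 | R B10 → L2 hit [D]
  7 | R B8 → L0 hit [D]
  8 | R B8 → L0 hit [D]
  9 | W B8 → L0 hit [D]
  10 | W B0 → L0 miss wb→B8 [D]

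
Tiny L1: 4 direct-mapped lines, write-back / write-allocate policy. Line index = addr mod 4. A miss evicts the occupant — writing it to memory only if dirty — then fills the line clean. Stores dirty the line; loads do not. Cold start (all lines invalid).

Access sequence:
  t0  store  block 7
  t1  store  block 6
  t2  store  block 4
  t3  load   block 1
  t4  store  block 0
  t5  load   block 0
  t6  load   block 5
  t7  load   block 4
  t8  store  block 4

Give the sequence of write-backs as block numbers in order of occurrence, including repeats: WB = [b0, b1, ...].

WB = [4, 0]

0: W B7 -> L3 miss  d=D]
1: W B6 -> L2 miss  d=D]
2: W B4 -> L0 miss  d=D]
3: R B1 -> L1 miss  d=-]
4: W B0 -> L0 miss wb->B4  d=D]
5: R B0 -> L0 hit  d=D]
6: R B5 -> L1 miss  d=-]
7: R B4 -> L0 miss wb->B0  d=-]
8: W B4 -> L0 hit  d=D]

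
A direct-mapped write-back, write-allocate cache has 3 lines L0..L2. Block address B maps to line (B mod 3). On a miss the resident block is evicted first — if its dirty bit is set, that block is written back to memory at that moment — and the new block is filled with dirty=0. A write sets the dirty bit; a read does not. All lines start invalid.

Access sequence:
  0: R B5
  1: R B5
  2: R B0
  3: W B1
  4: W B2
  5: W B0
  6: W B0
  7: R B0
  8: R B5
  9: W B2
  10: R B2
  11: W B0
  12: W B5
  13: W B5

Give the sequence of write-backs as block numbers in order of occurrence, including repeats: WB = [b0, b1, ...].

WB = [2, 2]

  0 | R B5 → L2 miss [-]
  1 | R B5 → L2 hit [-]
  2 | R B0 → L0 miss [-]
  3 | W B1 → L1 miss [D]
  4 | W B2 → L2 miss [D]
  5 | W B0 → L0 hit [D]
  6 | W B0 → L0 hit [D]
  7 | R B0 → L0 hit [D]
  8 | R B5 → L2 miss wb→B2 [-]
  9 | W B2 → L2 miss [D]
  10 | R B2 → L2 hit [D]
  11 | W B0 → L0 hit [D]
  12 | W B5 → L2 miss wb→B2 [D]
  13 | W B5 → L2 hit [D]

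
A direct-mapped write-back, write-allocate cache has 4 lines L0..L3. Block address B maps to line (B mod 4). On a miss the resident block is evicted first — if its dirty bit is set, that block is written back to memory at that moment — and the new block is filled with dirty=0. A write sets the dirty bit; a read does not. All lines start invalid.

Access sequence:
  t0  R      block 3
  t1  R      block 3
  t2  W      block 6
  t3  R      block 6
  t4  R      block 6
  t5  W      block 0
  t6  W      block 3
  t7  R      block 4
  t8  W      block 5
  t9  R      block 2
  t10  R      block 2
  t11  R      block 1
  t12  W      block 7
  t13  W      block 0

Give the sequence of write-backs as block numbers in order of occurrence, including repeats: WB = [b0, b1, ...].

WB = [0, 6, 5, 3]

0: R B3 -> L3 miss  d=-]
1: R B3 -> L3 hit  d=-]
2: W B6 -> L2 miss  d=D]
3: R B6 -> L2 hit  d=D]
4: R B6 -> L2 hit  d=D]
5: W B0 -> L0 miss  d=D]
6: W B3 -> L3 hit  d=D]
7: R B4 -> L0 miss wb->B0  d=-]
8: W B5 -> L1 miss  d=D]
9: R B2 -> L2 miss wb->B6  d=-]
10: R B2 -> L2 hit  d=-]
11: R B1 -> L1 miss wb->B5  d=-]
12: W B7 -> L3 miss wb->B3  d=D]
13: W B0 -> L0 miss  d=D]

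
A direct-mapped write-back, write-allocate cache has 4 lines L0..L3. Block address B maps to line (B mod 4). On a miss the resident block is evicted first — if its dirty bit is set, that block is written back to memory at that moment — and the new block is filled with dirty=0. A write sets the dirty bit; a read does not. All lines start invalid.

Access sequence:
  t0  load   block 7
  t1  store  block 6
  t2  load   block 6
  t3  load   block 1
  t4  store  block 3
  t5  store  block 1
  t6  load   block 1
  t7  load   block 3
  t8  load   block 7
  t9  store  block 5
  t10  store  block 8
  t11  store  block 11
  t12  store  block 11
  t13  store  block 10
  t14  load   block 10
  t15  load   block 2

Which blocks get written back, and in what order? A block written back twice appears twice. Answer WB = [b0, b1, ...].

WB = [3, 1, 6, 10]

0: R B7 → L3 miss [-]
1: W B6 → L2 miss [D]
2: R B6 → L2 hit [D]
3: R B1 → L1 miss [-]
4: W B3 → L3 miss [D]
5: W B1 → L1 hit [D]
6: R B1 → L1 hit [D]
7: R B3 → L3 hit [D]
8: R B7 → L3 miss wb→B3 [-]
9: W B5 → L1 miss wb→B1 [D]
10: W B8 → L0 miss [D]
11: W B11 → L3 miss [D]
12: W B11 → L3 hit [D]
13: W B10 → L2 miss wb→B6 [D]
14: R B10 → L2 hit [D]
15: R B2 → L2 miss wb→B10 [-]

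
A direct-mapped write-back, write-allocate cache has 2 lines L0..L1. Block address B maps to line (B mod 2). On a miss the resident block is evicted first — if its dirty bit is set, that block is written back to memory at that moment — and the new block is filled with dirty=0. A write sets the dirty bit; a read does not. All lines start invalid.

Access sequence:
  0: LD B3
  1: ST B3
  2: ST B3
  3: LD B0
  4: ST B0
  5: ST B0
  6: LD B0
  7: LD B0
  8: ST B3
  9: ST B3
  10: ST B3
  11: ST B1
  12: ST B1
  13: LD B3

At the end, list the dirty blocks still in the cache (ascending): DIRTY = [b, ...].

  0 | R B3 → L1 miss [-]
  1 | W B3 → L1 hit [D]
  2 | W B3 → L1 hit [D]
  3 | R B0 → L0 miss [-]
  4 | W B0 → L0 hit [D]
  5 | W B0 → L0 hit [D]
  6 | R B0 → L0 hit [D]
  7 | R B0 → L0 hit [D]
  8 | W B3 → L1 hit [D]
  9 | W B3 → L1 hit [D]
  10 | W B3 → L1 hit [D]
  11 | W B1 → L1 miss wb→B3 [D]
  12 | W B1 → L1 hit [D]
  13 | R B3 → L1 miss wb→B1 [-]

DIRTY = [0]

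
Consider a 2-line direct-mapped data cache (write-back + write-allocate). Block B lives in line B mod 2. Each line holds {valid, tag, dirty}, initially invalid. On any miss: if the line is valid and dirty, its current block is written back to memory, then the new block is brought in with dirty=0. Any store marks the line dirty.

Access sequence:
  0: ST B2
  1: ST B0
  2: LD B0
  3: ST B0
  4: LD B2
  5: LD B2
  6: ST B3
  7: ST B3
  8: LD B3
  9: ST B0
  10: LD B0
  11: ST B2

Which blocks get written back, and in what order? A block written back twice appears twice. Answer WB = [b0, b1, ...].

0: W B2 → L0 miss [D]
1: W B0 → L0 miss wb→B2 [D]
2: R B0 → L0 hit [D]
3: W B0 → L0 hit [D]
4: R B2 → L0 miss wb→B0 [-]
5: R B2 → L0 hit [-]
6: W B3 → L1 miss [D]
7: W B3 → L1 hit [D]
8: R B3 → L1 hit [D]
9: W B0 → L0 miss [D]
10: R B0 → L0 hit [D]
11: W B2 → L0 miss wb→B0 [D]

WB = [2, 0, 0]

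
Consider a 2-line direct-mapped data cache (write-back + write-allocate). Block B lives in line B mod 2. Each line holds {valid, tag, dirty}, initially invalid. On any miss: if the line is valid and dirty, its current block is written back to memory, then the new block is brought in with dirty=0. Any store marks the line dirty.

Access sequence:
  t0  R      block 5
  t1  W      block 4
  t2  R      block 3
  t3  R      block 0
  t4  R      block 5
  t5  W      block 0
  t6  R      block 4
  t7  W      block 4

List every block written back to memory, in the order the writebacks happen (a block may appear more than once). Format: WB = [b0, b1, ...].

WB = [4, 0]

  0 | R B5 → L1 miss [-]
  1 | W B4 → L0 miss [D]
  2 | R B3 → L1 miss [-]
  3 | R B0 → L0 miss wb→B4 [-]
  4 | R B5 → L1 miss [-]
  5 | W B0 → L0 hit [D]
  6 | R B4 → L0 miss wb→B0 [-]
  7 | W B4 → L0 hit [D]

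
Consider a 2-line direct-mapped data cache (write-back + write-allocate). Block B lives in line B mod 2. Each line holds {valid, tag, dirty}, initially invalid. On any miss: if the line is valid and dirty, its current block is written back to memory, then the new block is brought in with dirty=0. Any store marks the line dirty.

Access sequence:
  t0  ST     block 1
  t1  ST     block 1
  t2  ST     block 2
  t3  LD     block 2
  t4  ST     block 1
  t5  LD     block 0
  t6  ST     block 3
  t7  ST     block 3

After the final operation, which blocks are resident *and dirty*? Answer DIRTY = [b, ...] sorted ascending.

0: W B1 -> L1 miss  d=D]
1: W B1 -> L1 hit  d=D]
2: W B2 -> L0 miss  d=D]
3: R B2 -> L0 hit  d=D]
4: W B1 -> L1 hit  d=D]
5: R B0 -> L0 miss wb->B2  d=-]
6: W B3 -> L1 miss wb->B1  d=D]
7: W B3 -> L1 hit  d=D]

DIRTY = [3]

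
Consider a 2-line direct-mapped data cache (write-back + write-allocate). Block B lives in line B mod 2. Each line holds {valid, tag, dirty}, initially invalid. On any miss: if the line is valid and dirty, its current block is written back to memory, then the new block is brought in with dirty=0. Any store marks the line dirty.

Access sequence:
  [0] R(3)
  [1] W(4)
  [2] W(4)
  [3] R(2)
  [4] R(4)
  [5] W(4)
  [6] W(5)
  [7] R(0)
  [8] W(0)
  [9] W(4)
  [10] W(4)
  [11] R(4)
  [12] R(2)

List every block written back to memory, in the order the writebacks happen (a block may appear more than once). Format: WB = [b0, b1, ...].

0: R B3 -> L1 miss  d=-]
1: W B4 -> L0 miss  d=D]
2: W B4 -> L0 hit  d=D]
3: R B2 -> L0 miss wb->B4  d=-]
4: R B4 -> L0 miss  d=-]
5: W B4 -> L0 hit  d=D]
6: W B5 -> L1 miss  d=D]
7: R B0 -> L0 miss wb->B4  d=-]
8: W B0 -> L0 hit  d=D]
9: W B4 -> L0 miss wb->B0  d=D]
10: W B4 -> L0 hit  d=D]
11: R B4 -> L0 hit  d=D]
12: R B2 -> L0 miss wb->B4  d=-]

WB = [4, 4, 0, 4]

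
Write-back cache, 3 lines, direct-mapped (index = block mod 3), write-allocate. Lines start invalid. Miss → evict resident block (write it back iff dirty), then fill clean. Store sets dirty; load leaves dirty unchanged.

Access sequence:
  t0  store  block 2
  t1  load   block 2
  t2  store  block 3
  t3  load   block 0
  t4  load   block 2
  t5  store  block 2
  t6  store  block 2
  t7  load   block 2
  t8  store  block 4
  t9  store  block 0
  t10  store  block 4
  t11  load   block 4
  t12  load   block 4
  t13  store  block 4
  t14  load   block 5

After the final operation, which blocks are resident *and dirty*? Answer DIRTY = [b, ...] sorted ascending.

DIRTY = [0, 4]

0: W B2 -> L2 miss  d=D]
1: R B2 -> L2 hit  d=D]
2: W B3 -> L0 miss  d=D]
3: R B0 -> L0 miss wb->B3  d=-]
4: R B2 -> L2 hit  d=D]
5: W B2 -> L2 hit  d=D]
6: W B2 -> L2 hit  d=D]
7: R B2 -> L2 hit  d=D]
8: W B4 -> L1 miss  d=D]
9: W B0 -> L0 hit  d=D]
10: W B4 -> L1 hit  d=D]
11: R B4 -> L1 hit  d=D]
12: R B4 -> L1 hit  d=D]
13: W B4 -> L1 hit  d=D]
14: R B5 -> L2 miss wb->B2  d=-]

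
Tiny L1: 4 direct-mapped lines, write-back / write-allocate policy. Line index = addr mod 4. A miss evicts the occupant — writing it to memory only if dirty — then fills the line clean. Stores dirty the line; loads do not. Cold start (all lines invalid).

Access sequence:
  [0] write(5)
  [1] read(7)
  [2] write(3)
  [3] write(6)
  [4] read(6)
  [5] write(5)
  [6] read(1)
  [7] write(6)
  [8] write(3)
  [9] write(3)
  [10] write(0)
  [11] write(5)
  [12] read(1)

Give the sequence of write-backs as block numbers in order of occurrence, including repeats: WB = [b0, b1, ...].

WB = [5, 5]

0: W B5 -> L1 miss  d=D]
1: R B7 -> L3 miss  d=-]
2: W B3 -> L3 miss  d=D]
3: W B6 -> L2 miss  d=D]
4: R B6 -> L2 hit  d=D]
5: W B5 -> L1 hit  d=D]
6: R B1 -> L1 miss wb->B5  d=-]
7: W B6 -> L2 hit  d=D]
8: W B3 -> L3 hit  d=D]
9: W B3 -> L3 hit  d=D]
10: W B0 -> L0 miss  d=D]
11: W B5 -> L1 miss  d=D]
12: R B1 -> L1 miss wb->B5  d=-]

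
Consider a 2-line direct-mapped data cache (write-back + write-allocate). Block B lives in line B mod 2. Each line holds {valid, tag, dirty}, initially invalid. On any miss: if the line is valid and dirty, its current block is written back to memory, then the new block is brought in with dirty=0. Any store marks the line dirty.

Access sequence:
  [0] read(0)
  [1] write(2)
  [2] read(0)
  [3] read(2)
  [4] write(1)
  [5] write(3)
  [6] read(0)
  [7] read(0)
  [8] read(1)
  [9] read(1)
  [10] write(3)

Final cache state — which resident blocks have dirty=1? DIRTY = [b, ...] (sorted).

0: R B0 -> L0 miss  d=-]
1: W B2 -> L0 miss  d=D]
2: R B0 -> L0 miss wb->B2  d=-]
3: R B2 -> L0 miss  d=-]
4: W B1 -> L1 miss  d=D]
5: W B3 -> L1 miss wb->B1  d=D]
6: R B0 -> L0 miss  d=-]
7: R B0 -> L0 hit  d=-]
8: R B1 -> L1 miss wb->B3  d=-]
9: R B1 -> L1 hit  d=-]
10: W B3 -> L1 miss  d=D]

DIRTY = [3]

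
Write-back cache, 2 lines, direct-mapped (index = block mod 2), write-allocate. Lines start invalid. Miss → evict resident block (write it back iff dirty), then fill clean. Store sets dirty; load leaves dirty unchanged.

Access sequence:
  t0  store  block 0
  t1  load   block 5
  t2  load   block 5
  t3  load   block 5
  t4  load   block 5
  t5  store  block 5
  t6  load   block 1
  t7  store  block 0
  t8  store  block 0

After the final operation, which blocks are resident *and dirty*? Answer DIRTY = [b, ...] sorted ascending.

0: W B0 -> L0 miss  d=D]
1: R B5 -> L1 miss  d=-]
2: R B5 -> L1 hit  d=-]
3: R B5 -> L1 hit  d=-]
4: R B5 -> L1 hit  d=-]
5: W B5 -> L1 hit  d=D]
6: R B1 -> L1 miss wb->B5  d=-]
7: W B0 -> L0 hit  d=D]
8: W B0 -> L0 hit  d=D]

DIRTY = [0]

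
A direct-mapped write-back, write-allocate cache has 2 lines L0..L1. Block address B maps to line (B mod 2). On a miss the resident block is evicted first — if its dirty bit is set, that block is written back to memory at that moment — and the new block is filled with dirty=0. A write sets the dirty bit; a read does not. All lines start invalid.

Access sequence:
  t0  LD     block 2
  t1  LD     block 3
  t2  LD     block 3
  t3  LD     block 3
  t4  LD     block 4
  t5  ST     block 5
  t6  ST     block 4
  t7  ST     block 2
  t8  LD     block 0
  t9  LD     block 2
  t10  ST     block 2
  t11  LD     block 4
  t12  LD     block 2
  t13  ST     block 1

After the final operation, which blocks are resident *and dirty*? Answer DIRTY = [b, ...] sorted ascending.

DIRTY = [1]

0: R B2 -> L0 miss  d=-]
1: R B3 -> L1 miss  d=-]
2: R B3 -> L1 hit  d=-]
3: R B3 -> L1 hit  d=-]
4: R B4 -> L0 miss  d=-]
5: W B5 -> L1 miss  d=D]
6: W B4 -> L0 hit  d=D]
7: W B2 -> L0 miss wb->B4  d=D]
8: R B0 -> L0 miss wb->B2  d=-]
9: R B2 -> L0 miss  d=-]
10: W B2 -> L0 hit  d=D]
11: R B4 -> L0 miss wb->B2  d=-]
12: R B2 -> L0 miss  d=-]
13: W B1 -> L1 miss wb->B5  d=D]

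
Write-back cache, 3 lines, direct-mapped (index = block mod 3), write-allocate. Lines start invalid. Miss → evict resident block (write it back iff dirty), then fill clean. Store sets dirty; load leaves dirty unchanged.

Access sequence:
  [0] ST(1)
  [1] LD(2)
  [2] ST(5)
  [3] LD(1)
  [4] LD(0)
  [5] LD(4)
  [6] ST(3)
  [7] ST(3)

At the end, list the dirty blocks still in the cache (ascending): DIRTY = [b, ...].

DIRTY = [3, 5]

0: W B1 -> L1 miss  d=D]
1: R B2 -> L2 miss  d=-]
2: W B5 -> L2 miss  d=D]
3: R B1 -> L1 hit  d=D]
4: R B0 -> L0 miss  d=-]
5: R B4 -> L1 miss wb->B1  d=-]
6: W B3 -> L0 miss  d=D]
7: W B3 -> L0 hit  d=D]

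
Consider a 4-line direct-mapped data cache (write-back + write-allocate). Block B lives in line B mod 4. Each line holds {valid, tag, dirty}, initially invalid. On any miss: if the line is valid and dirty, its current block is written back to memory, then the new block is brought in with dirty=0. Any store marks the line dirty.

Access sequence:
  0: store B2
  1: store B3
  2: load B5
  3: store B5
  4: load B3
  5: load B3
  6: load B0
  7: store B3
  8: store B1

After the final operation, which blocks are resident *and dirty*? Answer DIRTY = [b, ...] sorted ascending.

DIRTY = [1, 2, 3]

0: W B2 -> L2 miss  d=D]
1: W B3 -> L3 miss  d=D]
2: R B5 -> L1 miss  d=-]
3: W B5 -> L1 hit  d=D]
4: R B3 -> L3 hit  d=D]
5: R B3 -> L3 hit  d=D]
6: R B0 -> L0 miss  d=-]
7: W B3 -> L3 hit  d=D]
8: W B1 -> L1 miss wb->B5  d=D]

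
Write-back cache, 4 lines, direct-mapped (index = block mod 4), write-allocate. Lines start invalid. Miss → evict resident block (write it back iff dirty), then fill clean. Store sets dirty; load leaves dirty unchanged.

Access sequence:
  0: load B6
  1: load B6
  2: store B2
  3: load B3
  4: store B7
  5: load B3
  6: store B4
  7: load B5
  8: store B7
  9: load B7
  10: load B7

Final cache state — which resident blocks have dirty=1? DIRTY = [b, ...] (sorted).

0: R B6 → L2 miss [-]
1: R B6 → L2 hit [-]
2: W B2 → L2 miss [D]
3: R B3 → L3 miss [-]
4: W B7 → L3 miss [D]
5: R B3 → L3 miss wb→B7 [-]
6: W B4 → L0 miss [D]
7: R B5 → L1 miss [-]
8: W B7 → L3 miss [D]
9: R B7 → L3 hit [D]
10: R B7 → L3 hit [D]

DIRTY = [2, 4, 7]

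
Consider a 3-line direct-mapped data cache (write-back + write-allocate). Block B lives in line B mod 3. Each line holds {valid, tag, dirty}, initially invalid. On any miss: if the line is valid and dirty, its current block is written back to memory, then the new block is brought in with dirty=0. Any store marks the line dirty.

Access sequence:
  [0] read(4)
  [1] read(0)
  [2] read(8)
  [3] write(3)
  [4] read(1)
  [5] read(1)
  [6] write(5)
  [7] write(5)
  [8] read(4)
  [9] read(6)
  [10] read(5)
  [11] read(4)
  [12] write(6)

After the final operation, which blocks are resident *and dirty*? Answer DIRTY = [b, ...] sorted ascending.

DIRTY = [5, 6]

0: R B4 -> L1 miss  d=-]
1: R B0 -> L0 miss  d=-]
2: R B8 -> L2 miss  d=-]
3: W B3 -> L0 miss  d=D]
4: R B1 -> L1 miss  d=-]
5: R B1 -> L1 hit  d=-]
6: W B5 -> L2 miss  d=D]
7: W B5 -> L2 hit  d=D]
8: R B4 -> L1 miss  d=-]
9: R B6 -> L0 miss wb->B3  d=-]
10: R B5 -> L2 hit  d=D]
11: R B4 -> L1 hit  d=-]
12: W B6 -> L0 hit  d=D]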